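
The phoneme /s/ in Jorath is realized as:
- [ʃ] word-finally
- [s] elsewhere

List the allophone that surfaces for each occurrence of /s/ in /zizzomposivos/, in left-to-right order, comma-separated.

Occurrence 1 (position 9): no conditioning environment matches → elsewhere allophone [s].
Occurrence 2 (position 13): word-finally → [ʃ].

[s], [ʃ]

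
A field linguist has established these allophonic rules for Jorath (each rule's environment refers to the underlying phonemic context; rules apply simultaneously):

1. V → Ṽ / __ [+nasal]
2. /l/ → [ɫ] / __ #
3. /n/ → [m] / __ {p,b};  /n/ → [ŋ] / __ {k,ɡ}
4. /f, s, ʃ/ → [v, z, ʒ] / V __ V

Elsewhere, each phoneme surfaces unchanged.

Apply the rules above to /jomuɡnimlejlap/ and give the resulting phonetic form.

[jõmuɡnĩmlejlap]

/j/ (word-initial) is unaffected → [j].
/o/ meets the environment for rule 1 (before a nasal consonant) → [õ].
/m/ stays [m].
/u/ — between /m/ and /ɡ/; rule 1 does not apply here → [u].
/ɡ/ stays [ɡ].
/n/ (between /ɡ/ and /i/) is in the target of rule 3 but the environment (before a labial or velar stop) is not met → [n].
Rule 1 applies to /i/ (between /n/ and /m/: before a nasal consonant) → [ĩ].
/m/ — not in any rule's target class → [m].
/l/ (between /m/ and /e/) is in the target of rule 2 but the environment (word-finally) is not met → [l].
/e/ (between /l/ and /j/) is in the target of rule 1 but the environment (before a nasal consonant) is not met → [e].
/j/ (between /e/ and /l/): no rule targets it → [j].
/l/ — between /j/ and /a/; rule 2 does not apply here → [l].
/a/ (between /l/ and /p/) is in the target of rule 1 but the environment (before a nasal consonant) is not met → [a].
/p/ (word-final): no rule targets it → [p].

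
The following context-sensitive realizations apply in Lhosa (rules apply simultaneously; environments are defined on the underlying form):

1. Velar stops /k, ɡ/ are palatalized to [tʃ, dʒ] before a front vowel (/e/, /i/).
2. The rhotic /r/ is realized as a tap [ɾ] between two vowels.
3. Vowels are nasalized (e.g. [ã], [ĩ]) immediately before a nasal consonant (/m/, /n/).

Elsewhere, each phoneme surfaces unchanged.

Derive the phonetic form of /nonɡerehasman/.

/n/ stays [n].
/o/ (between /n/ and /n/) occurs before a nasal consonant → [õ] by rule 3.
/n/ (between /o/ and /ɡ/) is unaffected → [n].
/ɡ/ — between /n/ and /e/, before a front vowel — surfaces as [dʒ] (rule 1).
/e/ (between /ɡ/ and /r/): rule 3 targets it, but not before a nasal consonant → unchanged [e].
/r/ meets the environment for rule 2 (between two vowels) → [ɾ].
/e/ (between /r/ and /h/) fails the environment for rule 3, so it stays [e].
/h/ stays [h].
/a/ — between /h/ and /s/; rule 3 does not apply here → [a].
/s/ — not in any rule's target class → [s].
/m/ (between /s/ and /a/): no rule targets it → [m].
/a/ (between /m/ and /n/) occurs before a nasal consonant → [ã] by rule 3.
/n/ — not in any rule's target class → [n].

[nõndʒeɾehasmãn]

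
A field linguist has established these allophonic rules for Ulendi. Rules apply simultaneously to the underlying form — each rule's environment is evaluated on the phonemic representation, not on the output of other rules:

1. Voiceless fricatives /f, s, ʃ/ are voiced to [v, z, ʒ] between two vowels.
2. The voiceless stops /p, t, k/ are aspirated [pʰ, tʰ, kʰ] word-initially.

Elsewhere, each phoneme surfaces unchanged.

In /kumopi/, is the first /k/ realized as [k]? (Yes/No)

No

/k/ — word-initial, word-initially — surfaces as [kʰ] (rule 2).
The actual realization is [kʰ], not [k].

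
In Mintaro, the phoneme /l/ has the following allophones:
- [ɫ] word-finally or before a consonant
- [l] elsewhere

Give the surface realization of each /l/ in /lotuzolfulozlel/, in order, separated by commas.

[l], [ɫ], [l], [l], [ɫ]

Occurrence 1 (position 1): no conditioning environment matches → elsewhere allophone [l].
Occurrence 2 (position 7): word-finally or before a consonant → [ɫ].
Occurrence 3 (position 10): no conditioning environment matches → elsewhere allophone [l].
Occurrence 4 (position 13): no conditioning environment matches → elsewhere allophone [l].
Occurrence 5 (position 15): word-finally or before a consonant → [ɫ].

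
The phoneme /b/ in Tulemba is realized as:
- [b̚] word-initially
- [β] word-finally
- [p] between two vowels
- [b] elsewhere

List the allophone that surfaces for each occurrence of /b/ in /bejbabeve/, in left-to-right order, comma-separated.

Occurrence 1 (position 1): word-initially → [b̚].
Occurrence 2 (position 4): no conditioning environment matches → elsewhere allophone [b].
Occurrence 3 (position 6): between two vowels → [p].

[b̚], [b], [p]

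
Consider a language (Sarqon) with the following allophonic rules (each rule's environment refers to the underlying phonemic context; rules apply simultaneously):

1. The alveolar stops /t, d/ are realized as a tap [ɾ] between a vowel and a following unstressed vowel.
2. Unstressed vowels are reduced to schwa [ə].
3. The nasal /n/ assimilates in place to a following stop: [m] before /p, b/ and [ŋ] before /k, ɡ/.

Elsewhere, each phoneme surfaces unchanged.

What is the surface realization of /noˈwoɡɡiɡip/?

[nəˈwoɡɡəɡəp]

/n/ — word-initial; rule 3 does not apply here → [n].
/o/ meets the environment for rule 2 (in an unstressed syllable) → [ə].
/w/ stays [w].
/o/ — between /w/ and /ɡ/; rule 2 does not apply here → [o].
/ɡ/ (between /o/ and /ɡ/): no rule targets it → [ɡ].
/ɡ/ — not in any rule's target class → [ɡ].
Rule 2 applies to /i/ (between /ɡ/ and /ɡ/: in an unstressed syllable) → [ə].
/ɡ/ — not in any rule's target class → [ɡ].
Rule 2 applies to /i/ (between /ɡ/ and /p/: in an unstressed syllable) → [ə].
/p/ (word-final) is unaffected → [p].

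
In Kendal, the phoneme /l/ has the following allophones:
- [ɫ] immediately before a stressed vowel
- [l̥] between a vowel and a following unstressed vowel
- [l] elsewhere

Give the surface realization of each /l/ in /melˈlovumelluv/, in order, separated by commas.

[l], [ɫ], [l], [l]

Occurrence 1 (position 3): no conditioning environment matches → elsewhere allophone [l].
Occurrence 2 (position 4): immediately before a stressed vowel → [ɫ].
Occurrence 3 (position 10): no conditioning environment matches → elsewhere allophone [l].
Occurrence 4 (position 11): no conditioning environment matches → elsewhere allophone [l].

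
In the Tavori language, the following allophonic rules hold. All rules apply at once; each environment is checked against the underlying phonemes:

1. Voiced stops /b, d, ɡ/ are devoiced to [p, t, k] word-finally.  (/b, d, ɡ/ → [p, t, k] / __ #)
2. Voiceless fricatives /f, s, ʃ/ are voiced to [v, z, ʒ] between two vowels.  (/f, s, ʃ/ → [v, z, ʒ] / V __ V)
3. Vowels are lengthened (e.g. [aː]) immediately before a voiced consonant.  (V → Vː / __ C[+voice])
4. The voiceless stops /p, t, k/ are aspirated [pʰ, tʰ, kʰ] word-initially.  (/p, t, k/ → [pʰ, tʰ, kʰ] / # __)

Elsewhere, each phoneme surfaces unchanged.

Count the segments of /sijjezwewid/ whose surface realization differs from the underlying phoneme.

5

Segments that undergo a rule: /i/ → [iː] (rule 3); /e/ → [eː] (rule 3); /e/ → [eː] (rule 3); /i/ → [iː] (rule 3); /d/ → [t] (rule 1).
All other segments surface unchanged.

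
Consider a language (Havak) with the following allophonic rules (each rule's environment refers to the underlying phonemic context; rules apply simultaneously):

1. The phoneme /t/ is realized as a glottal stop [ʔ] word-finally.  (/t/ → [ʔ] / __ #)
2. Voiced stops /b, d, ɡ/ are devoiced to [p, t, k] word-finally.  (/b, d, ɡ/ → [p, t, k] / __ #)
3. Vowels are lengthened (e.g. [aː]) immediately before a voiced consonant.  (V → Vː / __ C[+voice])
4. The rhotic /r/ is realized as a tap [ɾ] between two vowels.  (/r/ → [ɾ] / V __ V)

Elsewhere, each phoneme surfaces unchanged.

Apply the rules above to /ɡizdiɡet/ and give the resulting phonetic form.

/ɡ/ (word-initial) fails the environment for rule 2, so it stays [ɡ].
/i/ (between /ɡ/ and /z/): before a voiced consonant, so rule 3 applies → [iː].
/z/ — not in any rule's target class → [z].
/d/ — between /z/ and /i/; rule 2 does not apply here → [d].
/i/ (between /d/ and /ɡ/) occurs before a voiced consonant → [iː] by rule 3.
/ɡ/ (between /i/ and /e/): rule 2 targets it, but not word-finally → unchanged [ɡ].
/e/ — between /ɡ/ and /t/; rule 3 does not apply here → [e].
Rule 1 applies to /t/ (word-final: word-finally) → [ʔ].

[ɡiːzdiːɡeʔ]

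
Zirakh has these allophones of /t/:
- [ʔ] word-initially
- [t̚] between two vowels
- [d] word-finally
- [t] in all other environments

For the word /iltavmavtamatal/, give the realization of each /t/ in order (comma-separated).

Occurrence 1 (position 3): no conditioning environment matches → elsewhere allophone [t].
Occurrence 2 (position 9): no conditioning environment matches → elsewhere allophone [t].
Occurrence 3 (position 13): between two vowels → [t̚].

[t], [t], [t̚]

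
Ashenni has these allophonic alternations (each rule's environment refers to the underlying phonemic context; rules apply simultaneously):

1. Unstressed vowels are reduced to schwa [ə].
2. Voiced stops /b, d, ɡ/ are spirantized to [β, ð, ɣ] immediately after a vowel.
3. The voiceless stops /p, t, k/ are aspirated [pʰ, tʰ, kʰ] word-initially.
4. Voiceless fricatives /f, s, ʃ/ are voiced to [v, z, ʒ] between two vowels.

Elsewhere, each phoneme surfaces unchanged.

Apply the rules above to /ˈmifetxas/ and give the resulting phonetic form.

[ˈmivətxəs]

/i/ (between /m/ and /f/): rule 1 targets it, but not in an unstressed syllable → unchanged [i].
/f/ meets the environment for rule 4 (between two vowels) → [v].
/e/ — between /f/ and /t/, in an unstressed syllable — surfaces as [ə] (rule 1).
/t/ — between /e/ and /x/; rule 3 does not apply here → [t].
/a/ meets the environment for rule 1 (in an unstressed syllable) → [ə].
/s/ — word-final; rule 4 does not apply here → [s].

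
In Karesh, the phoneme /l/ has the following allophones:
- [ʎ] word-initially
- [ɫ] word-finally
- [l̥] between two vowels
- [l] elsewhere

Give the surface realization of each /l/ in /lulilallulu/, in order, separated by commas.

[ʎ], [l̥], [l̥], [l], [l], [l̥]

Occurrence 1 (position 1): word-initially → [ʎ].
Occurrence 2 (position 3): between two vowels → [l̥].
Occurrence 3 (position 5): between two vowels → [l̥].
Occurrence 4 (position 7): no conditioning environment matches → elsewhere allophone [l].
Occurrence 5 (position 8): no conditioning environment matches → elsewhere allophone [l].
Occurrence 6 (position 10): between two vowels → [l̥].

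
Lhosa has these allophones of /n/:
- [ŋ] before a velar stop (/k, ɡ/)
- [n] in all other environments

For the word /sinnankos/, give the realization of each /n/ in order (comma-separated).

Occurrence 1 (position 3): no conditioning environment matches → elsewhere allophone [n].
Occurrence 2 (position 4): no conditioning environment matches → elsewhere allophone [n].
Occurrence 3 (position 6): before a velar stop → [ŋ].

[n], [n], [ŋ]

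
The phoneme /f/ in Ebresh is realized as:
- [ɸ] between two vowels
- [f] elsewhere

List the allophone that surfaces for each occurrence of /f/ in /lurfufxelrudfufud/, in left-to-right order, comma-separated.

[f], [f], [f], [ɸ]

Occurrence 1 (position 4): no conditioning environment matches → elsewhere allophone [f].
Occurrence 2 (position 6): no conditioning environment matches → elsewhere allophone [f].
Occurrence 3 (position 13): no conditioning environment matches → elsewhere allophone [f].
Occurrence 4 (position 15): between two vowels → [ɸ].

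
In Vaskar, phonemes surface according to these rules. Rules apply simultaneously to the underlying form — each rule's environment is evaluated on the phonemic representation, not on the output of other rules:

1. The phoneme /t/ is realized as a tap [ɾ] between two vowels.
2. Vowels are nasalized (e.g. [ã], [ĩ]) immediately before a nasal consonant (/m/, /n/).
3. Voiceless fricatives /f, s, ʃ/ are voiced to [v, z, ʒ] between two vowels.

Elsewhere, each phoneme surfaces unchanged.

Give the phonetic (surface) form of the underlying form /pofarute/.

/p/ (word-initial): no rule targets it → [p].
/o/ — between /p/ and /f/; rule 2 does not apply here → [o].
/f/ (between /o/ and /a/) occurs between two vowels → [v] by rule 3.
/a/ (between /f/ and /r/) is in the target of rule 2 but the environment (before a nasal consonant) is not met → [a].
/r/ (between /a/ and /u/): no rule targets it → [r].
/u/ — between /r/ and /t/; rule 2 does not apply here → [u].
/t/ (between /u/ and /e/): between two vowels, so rule 1 applies → [ɾ].
/e/ (word-final): rule 2 targets it, but not before a nasal consonant → unchanged [e].

[povaruɾe]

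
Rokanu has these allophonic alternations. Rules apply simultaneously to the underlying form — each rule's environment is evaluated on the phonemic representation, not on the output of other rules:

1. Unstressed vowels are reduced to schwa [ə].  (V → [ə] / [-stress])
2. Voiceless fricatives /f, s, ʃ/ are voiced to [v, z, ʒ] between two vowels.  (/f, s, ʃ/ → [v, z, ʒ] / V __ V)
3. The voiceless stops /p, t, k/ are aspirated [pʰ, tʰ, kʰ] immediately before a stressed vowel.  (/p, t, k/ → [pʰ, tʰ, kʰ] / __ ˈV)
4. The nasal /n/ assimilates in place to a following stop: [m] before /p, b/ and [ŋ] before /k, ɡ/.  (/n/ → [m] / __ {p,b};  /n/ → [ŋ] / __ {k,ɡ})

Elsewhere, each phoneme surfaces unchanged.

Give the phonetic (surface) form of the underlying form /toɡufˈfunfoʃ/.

/t/ (word-initial) fails the environment for rule 3, so it stays [t].
Rule 1 applies to /o/ (between /t/ and /ɡ/: in an unstressed syllable) → [ə].
Rule 1 applies to /u/ (between /ɡ/ and /f/: in an unstressed syllable) → [ə].
/f/ (between /u/ and /f/) fails the environment for rule 2, so it stays [f].
/f/ (between /f/ and /u/) fails the environment for rule 2, so it stays [f].
/u/ (between /f/ and /n/) fails the environment for rule 1, so it stays [u].
/n/ (between /u/ and /f/): rule 4 targets it, but not before a labial or velar stop → unchanged [n].
/f/ — between /n/ and /o/; rule 2 does not apply here → [f].
/o/ (between /f/ and /ʃ/) occurs in an unstressed syllable → [ə] by rule 1.
/ʃ/ — word-final; rule 2 does not apply here → [ʃ].

[təɡəfˈfunfəʃ]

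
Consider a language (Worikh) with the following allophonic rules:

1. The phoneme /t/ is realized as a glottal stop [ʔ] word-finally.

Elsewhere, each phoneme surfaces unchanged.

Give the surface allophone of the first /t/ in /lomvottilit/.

[t]

/t/ (between /o/ and /t/) is in the target of rule 1 but the environment (word-finally) is not met → [t].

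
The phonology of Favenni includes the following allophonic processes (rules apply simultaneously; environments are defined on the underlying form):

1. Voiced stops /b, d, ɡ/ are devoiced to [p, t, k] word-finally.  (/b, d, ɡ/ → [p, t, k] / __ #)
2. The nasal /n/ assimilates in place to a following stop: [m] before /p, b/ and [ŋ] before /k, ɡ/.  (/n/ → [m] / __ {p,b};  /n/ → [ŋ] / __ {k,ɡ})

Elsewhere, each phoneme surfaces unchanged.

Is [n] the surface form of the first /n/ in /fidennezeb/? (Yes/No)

Yes

/n/ (between /e/ and /n/): rule 2 targets it, but not before a labial or velar stop → unchanged [n].
The actual realization is [n], which matches [n].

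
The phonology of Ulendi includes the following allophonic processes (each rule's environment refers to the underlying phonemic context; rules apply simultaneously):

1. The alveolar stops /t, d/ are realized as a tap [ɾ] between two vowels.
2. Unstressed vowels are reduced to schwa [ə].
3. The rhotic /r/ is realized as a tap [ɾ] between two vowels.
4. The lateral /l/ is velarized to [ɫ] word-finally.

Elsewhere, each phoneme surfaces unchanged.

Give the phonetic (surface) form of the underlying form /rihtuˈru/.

/r/ — word-initial; rule 3 does not apply here → [r].
/i/ meets the environment for rule 2 (in an unstressed syllable) → [ə].
/t/ (between /h/ and /u/) is in the target of rule 1 but the environment (between two vowels) is not met → [t].
/u/ — between /t/ and /r/, in an unstressed syllable — surfaces as [ə] (rule 2).
/r/ — between /u/ and /u/, between two vowels — surfaces as [ɾ] (rule 3).
/u/ — word-final; rule 2 does not apply here → [u].

[rəhtəˈɾu]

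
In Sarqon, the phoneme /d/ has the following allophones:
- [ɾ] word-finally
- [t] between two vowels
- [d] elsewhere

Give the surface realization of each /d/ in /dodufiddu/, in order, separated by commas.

[d], [t], [d], [d]

Occurrence 1 (position 1): no conditioning environment matches → elsewhere allophone [d].
Occurrence 2 (position 3): between two vowels → [t].
Occurrence 3 (position 7): no conditioning environment matches → elsewhere allophone [d].
Occurrence 4 (position 8): no conditioning environment matches → elsewhere allophone [d].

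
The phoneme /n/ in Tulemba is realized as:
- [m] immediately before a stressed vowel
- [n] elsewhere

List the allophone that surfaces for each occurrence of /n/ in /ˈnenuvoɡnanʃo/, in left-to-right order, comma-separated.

[m], [n], [n], [n]

Occurrence 1 (position 1): immediately before a stressed vowel → [m].
Occurrence 2 (position 3): no conditioning environment matches → elsewhere allophone [n].
Occurrence 3 (position 8): no conditioning environment matches → elsewhere allophone [n].
Occurrence 4 (position 10): no conditioning environment matches → elsewhere allophone [n].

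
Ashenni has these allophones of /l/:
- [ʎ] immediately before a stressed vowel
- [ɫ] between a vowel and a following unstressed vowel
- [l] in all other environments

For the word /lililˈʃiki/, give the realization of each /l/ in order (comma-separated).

[l], [ɫ], [l]

Occurrence 1 (position 1): no conditioning environment matches → elsewhere allophone [l].
Occurrence 2 (position 3): between a vowel and a following unstressed vowel → [ɫ].
Occurrence 3 (position 5): no conditioning environment matches → elsewhere allophone [l].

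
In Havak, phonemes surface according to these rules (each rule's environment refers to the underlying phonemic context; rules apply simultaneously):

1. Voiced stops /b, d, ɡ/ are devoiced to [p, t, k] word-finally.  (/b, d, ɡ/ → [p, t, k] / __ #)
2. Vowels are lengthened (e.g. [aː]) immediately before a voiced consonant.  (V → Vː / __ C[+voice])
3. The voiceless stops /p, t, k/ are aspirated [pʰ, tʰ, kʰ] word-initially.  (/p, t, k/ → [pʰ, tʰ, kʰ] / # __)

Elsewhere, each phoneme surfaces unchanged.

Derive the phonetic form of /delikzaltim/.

/d/ (word-initial): rule 1 targets it, but not word-finally → unchanged [d].
/e/ (between /d/ and /l/): before a voiced consonant, so rule 2 applies → [eː].
/l/ (between /e/ and /i/) is unaffected → [l].
/i/ (between /l/ and /k/): rule 2 targets it, but not before a voiced consonant → unchanged [i].
/k/ — between /i/ and /z/; rule 3 does not apply here → [k].
/z/ (between /k/ and /a/) is unaffected → [z].
/a/ meets the environment for rule 2 (before a voiced consonant) → [aː].
/l/ (between /a/ and /t/): no rule targets it → [l].
/t/ (between /l/ and /i/): rule 3 targets it, but not word-initially → unchanged [t].
/i/ — between /t/ and /m/, before a voiced consonant — surfaces as [iː] (rule 2).
/m/ (word-final): no rule targets it → [m].

[deːlikzaːltiːm]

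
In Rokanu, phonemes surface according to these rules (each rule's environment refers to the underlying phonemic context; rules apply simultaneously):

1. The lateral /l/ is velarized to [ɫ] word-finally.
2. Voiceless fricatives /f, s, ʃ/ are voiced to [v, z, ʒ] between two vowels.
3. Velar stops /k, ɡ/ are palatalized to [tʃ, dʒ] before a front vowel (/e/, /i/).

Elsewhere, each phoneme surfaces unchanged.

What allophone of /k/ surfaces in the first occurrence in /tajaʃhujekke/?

/k/ — between /e/ and /k/; rule 3 does not apply here → [k].

[k]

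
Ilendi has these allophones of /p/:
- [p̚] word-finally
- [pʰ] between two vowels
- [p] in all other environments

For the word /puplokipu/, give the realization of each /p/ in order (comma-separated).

Occurrence 1 (position 1): no conditioning environment matches → elsewhere allophone [p].
Occurrence 2 (position 3): no conditioning environment matches → elsewhere allophone [p].
Occurrence 3 (position 8): between two vowels → [pʰ].

[p], [p], [pʰ]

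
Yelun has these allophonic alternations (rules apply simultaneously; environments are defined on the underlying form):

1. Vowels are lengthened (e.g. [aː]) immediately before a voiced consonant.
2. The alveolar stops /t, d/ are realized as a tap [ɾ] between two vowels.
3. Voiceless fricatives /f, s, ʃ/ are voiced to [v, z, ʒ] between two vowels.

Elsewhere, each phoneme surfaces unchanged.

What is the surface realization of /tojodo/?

[toːjoːɾo]

/t/ (word-initial) is in the target of rule 2 but the environment (between two vowels) is not met → [t].
Rule 1 applies to /o/ (between /t/ and /j/: before a voiced consonant) → [oː].
/j/ stays [j].
Rule 1 applies to /o/ (between /j/ and /d/: before a voiced consonant) → [oː].
/d/ (between /o/ and /o/) occurs between two vowels → [ɾ] by rule 2.
/o/ (word-final): rule 1 targets it, but not before a voiced consonant → unchanged [o].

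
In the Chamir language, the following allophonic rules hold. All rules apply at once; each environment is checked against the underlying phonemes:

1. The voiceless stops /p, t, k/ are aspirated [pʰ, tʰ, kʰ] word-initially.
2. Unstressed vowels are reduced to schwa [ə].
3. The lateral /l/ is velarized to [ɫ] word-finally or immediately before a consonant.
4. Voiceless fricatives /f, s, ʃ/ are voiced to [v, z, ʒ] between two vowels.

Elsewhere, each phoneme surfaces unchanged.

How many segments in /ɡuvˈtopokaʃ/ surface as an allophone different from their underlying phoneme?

3

Segments that undergo a rule: /u/ → [ə] (rule 2); /o/ → [ə] (rule 2); /a/ → [ə] (rule 2).
All other segments surface unchanged.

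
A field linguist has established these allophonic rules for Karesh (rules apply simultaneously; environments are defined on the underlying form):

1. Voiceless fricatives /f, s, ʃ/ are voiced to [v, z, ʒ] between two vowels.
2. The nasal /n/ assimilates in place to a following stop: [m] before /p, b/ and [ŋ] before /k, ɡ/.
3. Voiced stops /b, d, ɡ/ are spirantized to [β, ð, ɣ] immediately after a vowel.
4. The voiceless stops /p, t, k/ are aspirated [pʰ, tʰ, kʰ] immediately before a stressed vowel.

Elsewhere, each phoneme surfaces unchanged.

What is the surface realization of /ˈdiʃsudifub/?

/d/ (word-initial) fails the environment for rule 3, so it stays [d].
/ʃ/ (between /i/ and /s/) is in the target of rule 1 but the environment (between two vowels) is not met → [ʃ].
/s/ — between /ʃ/ and /u/; rule 1 does not apply here → [s].
/d/ (between /u/ and /i/) occurs immediately after a vowel → [ð] by rule 3.
/f/ (between /i/ and /u/): between two vowels, so rule 1 applies → [v].
/b/ meets the environment for rule 3 (immediately after a vowel) → [β].

[ˈdiʃsuðivuβ]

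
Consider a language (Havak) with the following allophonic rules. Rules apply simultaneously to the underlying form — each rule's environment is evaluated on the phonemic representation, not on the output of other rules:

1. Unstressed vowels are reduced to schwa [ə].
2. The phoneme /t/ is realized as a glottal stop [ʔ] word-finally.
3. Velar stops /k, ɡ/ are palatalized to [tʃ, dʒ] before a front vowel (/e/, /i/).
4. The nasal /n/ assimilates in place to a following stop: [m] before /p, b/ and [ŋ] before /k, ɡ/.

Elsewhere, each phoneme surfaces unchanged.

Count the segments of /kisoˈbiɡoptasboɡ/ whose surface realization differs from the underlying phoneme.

Segments that undergo a rule: /k/ → [tʃ] (rule 3); /i/ → [ə] (rule 1); /o/ → [ə] (rule 1); /o/ → [ə] (rule 1); /a/ → [ə] (rule 1); /o/ → [ə] (rule 1).
All other segments surface unchanged.

6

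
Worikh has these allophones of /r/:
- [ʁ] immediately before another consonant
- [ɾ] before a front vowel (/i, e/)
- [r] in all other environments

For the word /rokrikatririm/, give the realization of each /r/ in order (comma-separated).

[r], [ɾ], [ɾ], [ɾ]

Occurrence 1 (position 1): no conditioning environment matches → elsewhere allophone [r].
Occurrence 2 (position 4): before a front vowel (/i, e/) → [ɾ].
Occurrence 3 (position 9): before a front vowel (/i, e/) → [ɾ].
Occurrence 4 (position 11): before a front vowel (/i, e/) → [ɾ].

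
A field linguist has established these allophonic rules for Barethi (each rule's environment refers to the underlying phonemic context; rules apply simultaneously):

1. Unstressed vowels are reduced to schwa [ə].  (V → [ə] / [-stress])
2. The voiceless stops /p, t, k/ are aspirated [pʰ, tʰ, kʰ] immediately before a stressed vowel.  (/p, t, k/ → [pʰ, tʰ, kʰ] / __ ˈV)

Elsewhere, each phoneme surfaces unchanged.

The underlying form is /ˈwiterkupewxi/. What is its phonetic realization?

[ˈwitərkəpəwxə]

/i/ — between /w/ and /t/; rule 1 does not apply here → [i].
/t/ (between /i/ and /e/) is in the target of rule 2 but the environment (immediately before a stressed vowel) is not met → [t].
/e/ meets the environment for rule 1 (in an unstressed syllable) → [ə].
/k/ (between /r/ and /u/): rule 2 targets it, but not immediately before a stressed vowel → unchanged [k].
/u/ (between /k/ and /p/): in an unstressed syllable, so rule 1 applies → [ə].
/p/ (between /u/ and /e/) is in the target of rule 2 but the environment (immediately before a stressed vowel) is not met → [p].
Rule 1 applies to /e/ (between /p/ and /w/: in an unstressed syllable) → [ə].
/i/ (word-final): in an unstressed syllable, so rule 1 applies → [ə].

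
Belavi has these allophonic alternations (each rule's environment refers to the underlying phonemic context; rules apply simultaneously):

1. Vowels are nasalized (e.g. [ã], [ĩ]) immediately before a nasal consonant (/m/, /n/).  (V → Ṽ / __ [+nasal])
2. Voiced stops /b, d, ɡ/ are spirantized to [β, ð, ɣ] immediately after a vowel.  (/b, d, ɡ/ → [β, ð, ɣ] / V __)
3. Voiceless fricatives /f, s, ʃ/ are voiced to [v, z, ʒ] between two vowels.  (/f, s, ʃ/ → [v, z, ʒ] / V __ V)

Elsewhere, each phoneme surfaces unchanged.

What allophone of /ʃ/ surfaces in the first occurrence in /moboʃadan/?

[ʒ]

/ʃ/ (between /o/ and /a/) occurs between two vowels → [ʒ] by rule 3.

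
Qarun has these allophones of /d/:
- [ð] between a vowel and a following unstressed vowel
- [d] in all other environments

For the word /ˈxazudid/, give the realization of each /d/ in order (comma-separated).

[ð], [d]

Occurrence 1 (position 5): between a vowel and a following unstressed vowel → [ð].
Occurrence 2 (position 7): no conditioning environment matches → elsewhere allophone [d].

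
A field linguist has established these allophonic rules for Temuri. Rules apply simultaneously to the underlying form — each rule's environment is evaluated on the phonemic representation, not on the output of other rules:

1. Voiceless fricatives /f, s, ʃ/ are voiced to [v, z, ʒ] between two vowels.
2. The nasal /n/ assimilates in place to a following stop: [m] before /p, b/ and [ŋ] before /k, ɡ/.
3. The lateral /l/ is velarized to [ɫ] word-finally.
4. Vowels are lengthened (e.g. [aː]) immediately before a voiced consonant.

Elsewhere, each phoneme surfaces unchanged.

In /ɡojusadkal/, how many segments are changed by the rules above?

Segments that undergo a rule: /o/ → [oː] (rule 4); /s/ → [z] (rule 1); /a/ → [aː] (rule 4); /a/ → [aː] (rule 4); /l/ → [ɫ] (rule 3).
All other segments surface unchanged.

5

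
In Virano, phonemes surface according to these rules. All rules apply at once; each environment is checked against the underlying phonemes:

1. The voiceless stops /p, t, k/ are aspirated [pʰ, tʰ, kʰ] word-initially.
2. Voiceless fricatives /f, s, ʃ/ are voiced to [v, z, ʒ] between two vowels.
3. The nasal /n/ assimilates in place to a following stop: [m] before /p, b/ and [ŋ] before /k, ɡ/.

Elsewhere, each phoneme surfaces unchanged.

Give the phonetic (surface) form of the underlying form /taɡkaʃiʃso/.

/t/ meets the environment for rule 1 (word-initially) → [tʰ].
/a/ (between /t/ and /ɡ/) is unaffected → [a].
/ɡ/ (between /a/ and /k/) is unaffected → [ɡ].
/k/ (between /ɡ/ and /a/): rule 1 targets it, but not word-initially → unchanged [k].
/a/ — not in any rule's target class → [a].
/ʃ/ (between /a/ and /i/) occurs between two vowels → [ʒ] by rule 2.
/i/ stays [i].
/ʃ/ (between /i/ and /s/): rule 2 targets it, but not between two vowels → unchanged [ʃ].
/s/ (between /ʃ/ and /o/) is in the target of rule 2 but the environment (between two vowels) is not met → [s].
/o/ — not in any rule's target class → [o].

[tʰaɡkaʒiʃso]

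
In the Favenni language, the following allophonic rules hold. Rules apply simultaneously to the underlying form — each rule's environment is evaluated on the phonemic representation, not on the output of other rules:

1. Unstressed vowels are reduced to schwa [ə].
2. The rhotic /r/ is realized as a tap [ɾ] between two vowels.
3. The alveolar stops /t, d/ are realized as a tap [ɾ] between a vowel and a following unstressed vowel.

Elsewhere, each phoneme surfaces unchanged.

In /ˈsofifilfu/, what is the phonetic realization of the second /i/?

[ə]

/i/ meets the environment for rule 1 (in an unstressed syllable) → [ə].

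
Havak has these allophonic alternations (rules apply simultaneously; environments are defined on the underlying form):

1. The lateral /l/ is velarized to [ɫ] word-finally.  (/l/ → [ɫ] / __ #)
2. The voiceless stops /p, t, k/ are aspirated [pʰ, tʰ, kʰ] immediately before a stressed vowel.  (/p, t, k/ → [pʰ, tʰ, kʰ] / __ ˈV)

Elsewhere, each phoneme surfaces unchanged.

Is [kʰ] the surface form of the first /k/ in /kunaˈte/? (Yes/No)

/k/ (word-initial) is in the target of rule 2 but the environment (immediately before a stressed vowel) is not met → [k].
The actual realization is [k], not [kʰ].

No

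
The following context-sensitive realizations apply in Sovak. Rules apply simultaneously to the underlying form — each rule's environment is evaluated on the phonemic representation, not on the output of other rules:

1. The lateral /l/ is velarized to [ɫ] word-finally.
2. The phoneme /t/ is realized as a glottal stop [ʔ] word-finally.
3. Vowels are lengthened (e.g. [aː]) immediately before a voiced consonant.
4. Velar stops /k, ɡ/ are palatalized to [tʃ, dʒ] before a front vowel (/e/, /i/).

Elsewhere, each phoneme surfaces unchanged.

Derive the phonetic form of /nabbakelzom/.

/n/ stays [n].
Rule 3 applies to /a/ (between /n/ and /b/: before a voiced consonant) → [aː].
/b/ stays [b].
/b/ — not in any rule's target class → [b].
/a/ (between /b/ and /k/) is in the target of rule 3 but the environment (before a voiced consonant) is not met → [a].
/k/ (between /a/ and /e/): before a front vowel, so rule 4 applies → [tʃ].
Rule 3 applies to /e/ (between /k/ and /l/: before a voiced consonant) → [eː].
/l/ — between /e/ and /z/; rule 1 does not apply here → [l].
/z/ stays [z].
/o/ (between /z/ and /m/): before a voiced consonant, so rule 3 applies → [oː].
/m/ (word-final): no rule targets it → [m].

[naːbbatʃeːlzoːm]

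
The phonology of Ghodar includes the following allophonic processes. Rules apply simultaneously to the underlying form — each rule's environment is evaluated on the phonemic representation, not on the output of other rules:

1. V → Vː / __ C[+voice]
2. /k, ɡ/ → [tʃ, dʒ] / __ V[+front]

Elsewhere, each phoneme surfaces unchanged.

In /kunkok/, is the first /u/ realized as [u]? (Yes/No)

Rule 1 applies to /u/ (between /k/ and /n/: before a voiced consonant) → [uː].
The actual realization is [uː], not [u].

No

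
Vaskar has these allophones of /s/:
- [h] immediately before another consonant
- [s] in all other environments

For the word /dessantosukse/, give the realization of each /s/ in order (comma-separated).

[h], [s], [s], [s]

Occurrence 1 (position 3): immediately before another consonant → [h].
Occurrence 2 (position 4): no conditioning environment matches → elsewhere allophone [s].
Occurrence 3 (position 9): no conditioning environment matches → elsewhere allophone [s].
Occurrence 4 (position 12): no conditioning environment matches → elsewhere allophone [s].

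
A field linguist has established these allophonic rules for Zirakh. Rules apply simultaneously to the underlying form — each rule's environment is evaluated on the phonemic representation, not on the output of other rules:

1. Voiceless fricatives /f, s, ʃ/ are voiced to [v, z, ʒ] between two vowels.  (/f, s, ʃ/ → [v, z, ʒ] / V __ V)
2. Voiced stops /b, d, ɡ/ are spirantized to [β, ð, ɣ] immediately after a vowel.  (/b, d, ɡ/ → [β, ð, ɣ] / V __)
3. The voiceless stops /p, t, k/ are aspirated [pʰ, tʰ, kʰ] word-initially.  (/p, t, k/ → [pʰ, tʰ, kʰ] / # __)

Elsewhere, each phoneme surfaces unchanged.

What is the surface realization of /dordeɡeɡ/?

[dordeɣeɣ]

/d/ (word-initial): rule 2 targets it, but not immediately after a vowel → unchanged [d].
/o/ stays [o].
/r/ stays [r].
/d/ (between /r/ and /e/): rule 2 targets it, but not immediately after a vowel → unchanged [d].
/e/ (between /d/ and /ɡ/) is unaffected → [e].
/ɡ/ (between /e/ and /e/): immediately after a vowel, so rule 2 applies → [ɣ].
/e/ — not in any rule's target class → [e].
/ɡ/ meets the environment for rule 2 (immediately after a vowel) → [ɣ].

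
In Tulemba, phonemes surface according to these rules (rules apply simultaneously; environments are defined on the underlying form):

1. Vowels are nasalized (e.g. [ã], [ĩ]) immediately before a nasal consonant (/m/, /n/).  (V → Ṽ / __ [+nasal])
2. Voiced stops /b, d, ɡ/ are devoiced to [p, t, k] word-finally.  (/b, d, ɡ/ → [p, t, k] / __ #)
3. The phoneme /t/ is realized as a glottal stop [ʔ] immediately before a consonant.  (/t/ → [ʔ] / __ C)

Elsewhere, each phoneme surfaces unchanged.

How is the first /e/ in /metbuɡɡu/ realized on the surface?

/e/ (between /m/ and /t/) fails the environment for rule 1, so it stays [e].

[e]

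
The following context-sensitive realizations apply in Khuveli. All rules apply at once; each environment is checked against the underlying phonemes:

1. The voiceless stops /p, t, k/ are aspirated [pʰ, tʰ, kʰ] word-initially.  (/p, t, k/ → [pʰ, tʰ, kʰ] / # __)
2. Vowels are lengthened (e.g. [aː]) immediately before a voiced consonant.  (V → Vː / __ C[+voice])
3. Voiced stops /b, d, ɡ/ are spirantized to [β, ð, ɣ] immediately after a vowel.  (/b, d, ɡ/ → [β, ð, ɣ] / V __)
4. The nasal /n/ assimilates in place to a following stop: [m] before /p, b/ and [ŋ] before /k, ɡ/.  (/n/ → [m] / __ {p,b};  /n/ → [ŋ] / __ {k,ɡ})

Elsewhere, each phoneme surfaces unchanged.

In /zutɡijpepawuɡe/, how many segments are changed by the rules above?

Segments that undergo a rule: /i/ → [iː] (rule 2); /a/ → [aː] (rule 2); /u/ → [uː] (rule 2); /ɡ/ → [ɣ] (rule 3).
All other segments surface unchanged.

4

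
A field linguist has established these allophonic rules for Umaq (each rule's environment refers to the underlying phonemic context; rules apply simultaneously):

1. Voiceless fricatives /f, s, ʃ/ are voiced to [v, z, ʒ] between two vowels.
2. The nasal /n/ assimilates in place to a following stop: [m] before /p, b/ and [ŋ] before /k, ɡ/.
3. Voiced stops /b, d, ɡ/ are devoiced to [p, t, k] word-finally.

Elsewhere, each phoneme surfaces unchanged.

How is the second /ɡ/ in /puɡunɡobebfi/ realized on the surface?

/ɡ/ (between /n/ and /o/): rule 3 targets it, but not word-finally → unchanged [ɡ].

[ɡ]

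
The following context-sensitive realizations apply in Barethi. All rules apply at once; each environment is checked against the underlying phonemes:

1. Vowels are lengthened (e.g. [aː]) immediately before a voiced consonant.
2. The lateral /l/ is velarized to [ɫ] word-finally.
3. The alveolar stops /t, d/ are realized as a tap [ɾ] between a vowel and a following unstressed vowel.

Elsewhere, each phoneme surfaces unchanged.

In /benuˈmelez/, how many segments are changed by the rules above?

4

Segments that undergo a rule: /e/ → [eː] (rule 1); /u/ → [uː] (rule 1); /e/ → [eː] (rule 1); /e/ → [eː] (rule 1).
All other segments surface unchanged.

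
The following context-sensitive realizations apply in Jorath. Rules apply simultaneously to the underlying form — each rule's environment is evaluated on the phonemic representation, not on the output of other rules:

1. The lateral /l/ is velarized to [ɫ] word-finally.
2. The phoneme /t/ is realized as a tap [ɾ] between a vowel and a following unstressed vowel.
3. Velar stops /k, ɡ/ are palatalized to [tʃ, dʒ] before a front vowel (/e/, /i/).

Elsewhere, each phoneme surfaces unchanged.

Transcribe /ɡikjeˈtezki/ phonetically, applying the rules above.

[dʒikjeˈteztʃi]

/ɡ/ (word-initial): before a front vowel, so rule 3 applies → [dʒ].
/i/ (between /ɡ/ and /k/): no rule targets it → [i].
/k/ — between /i/ and /j/; rule 3 does not apply here → [k].
/j/ (between /k/ and /e/): no rule targets it → [j].
/e/ — not in any rule's target class → [e].
/t/ (between /e/ and /e/): rule 2 targets it, but not between a vowel and a following unstressed vowel → unchanged [t].
/e/ (between /t/ and /z/): no rule targets it → [e].
/z/ (between /e/ and /k/) is unaffected → [z].
/k/ meets the environment for rule 3 (before a front vowel) → [tʃ].
/i/ — not in any rule's target class → [i].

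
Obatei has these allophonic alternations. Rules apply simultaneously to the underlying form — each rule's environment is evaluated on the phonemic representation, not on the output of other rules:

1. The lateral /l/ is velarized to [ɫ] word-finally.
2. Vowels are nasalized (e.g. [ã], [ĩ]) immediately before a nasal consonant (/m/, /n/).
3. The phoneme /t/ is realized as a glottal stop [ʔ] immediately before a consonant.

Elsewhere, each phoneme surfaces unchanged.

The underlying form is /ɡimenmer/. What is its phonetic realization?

/ɡ/ — not in any rule's target class → [ɡ].
/i/ — between /ɡ/ and /m/, before a nasal consonant — surfaces as [ĩ] (rule 2).
/m/ (between /i/ and /e/) is unaffected → [m].
/e/ (between /m/ and /n/): before a nasal consonant, so rule 2 applies → [ẽ].
/n/ stays [n].
/m/ (between /n/ and /e/) is unaffected → [m].
/e/ (between /m/ and /r/) fails the environment for rule 2, so it stays [e].
/r/ (word-final): no rule targets it → [r].

[ɡĩmẽnmer]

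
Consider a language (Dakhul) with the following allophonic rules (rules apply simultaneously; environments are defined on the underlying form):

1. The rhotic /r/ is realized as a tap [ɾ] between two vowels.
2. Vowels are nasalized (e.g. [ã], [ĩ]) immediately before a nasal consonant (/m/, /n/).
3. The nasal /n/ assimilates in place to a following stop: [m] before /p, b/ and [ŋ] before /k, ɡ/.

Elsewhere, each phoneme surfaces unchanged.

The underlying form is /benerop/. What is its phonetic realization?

[bẽneɾop]

/b/ — not in any rule's target class → [b].
/e/ (between /b/ and /n/): before a nasal consonant, so rule 2 applies → [ẽ].
/n/ (between /e/ and /e/): rule 3 targets it, but not before a labial or velar stop → unchanged [n].
/e/ (between /n/ and /r/): rule 2 targets it, but not before a nasal consonant → unchanged [e].
Rule 1 applies to /r/ (between /e/ and /o/: between two vowels) → [ɾ].
/o/ — between /r/ and /p/; rule 2 does not apply here → [o].
/p/ — not in any rule's target class → [p].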